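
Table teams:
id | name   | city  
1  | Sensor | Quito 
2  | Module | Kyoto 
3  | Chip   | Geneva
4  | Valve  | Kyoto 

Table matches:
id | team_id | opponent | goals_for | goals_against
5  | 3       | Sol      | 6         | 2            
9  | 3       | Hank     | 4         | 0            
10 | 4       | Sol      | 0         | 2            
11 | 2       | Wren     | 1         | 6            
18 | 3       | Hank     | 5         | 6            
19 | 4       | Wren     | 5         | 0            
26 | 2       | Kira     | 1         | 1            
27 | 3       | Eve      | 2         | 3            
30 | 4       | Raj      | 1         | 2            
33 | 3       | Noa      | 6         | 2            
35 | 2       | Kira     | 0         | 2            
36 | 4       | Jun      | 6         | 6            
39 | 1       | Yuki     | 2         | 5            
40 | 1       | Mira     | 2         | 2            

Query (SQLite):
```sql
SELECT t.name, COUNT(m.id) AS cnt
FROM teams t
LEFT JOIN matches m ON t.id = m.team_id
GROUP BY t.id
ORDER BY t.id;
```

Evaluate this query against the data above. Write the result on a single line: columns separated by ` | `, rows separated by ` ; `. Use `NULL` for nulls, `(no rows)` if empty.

Sensor | 2 ; Module | 3 ; Chip | 5 ; Valve | 4

LEFT JOIN keeps every teams row; unmatched ones get NULL for matches columns.
Group by teams.id and compute COUNT(m.id). COUNT(col) of an all-NULL group is 0.
  1: ids {39, 40} → COUNT(m.id)=2
  2: ids {11, 26, 35} → COUNT(m.id)=3
  3: ids {5, 9, 18, 27, 33} → COUNT(m.id)=5
  4: ids {10, 19, 30, 36} → COUNT(m.id)=4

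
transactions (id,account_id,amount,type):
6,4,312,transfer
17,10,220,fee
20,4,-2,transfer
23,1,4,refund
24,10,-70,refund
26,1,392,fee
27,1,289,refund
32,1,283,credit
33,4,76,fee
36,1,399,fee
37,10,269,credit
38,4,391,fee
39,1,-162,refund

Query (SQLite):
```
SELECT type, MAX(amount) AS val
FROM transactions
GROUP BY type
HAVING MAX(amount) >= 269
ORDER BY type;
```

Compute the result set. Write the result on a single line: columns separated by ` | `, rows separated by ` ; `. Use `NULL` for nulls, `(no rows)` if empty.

credit | 283 ; fee | 399 ; refund | 289 ; transfer | 312

Partition transactions by type; compute MAX(amount) within each group.
HAVING: keep groups where MAX(amount) >= 269.
  credit: ids {32, 37} → MAX(amount)=283
  fee: ids {17, 26, 33, 36, 38} → MAX(amount)=399
  refund: ids {23, 24, 27, 39} → MAX(amount)=289
  transfer: ids {6, 20} → MAX(amount)=312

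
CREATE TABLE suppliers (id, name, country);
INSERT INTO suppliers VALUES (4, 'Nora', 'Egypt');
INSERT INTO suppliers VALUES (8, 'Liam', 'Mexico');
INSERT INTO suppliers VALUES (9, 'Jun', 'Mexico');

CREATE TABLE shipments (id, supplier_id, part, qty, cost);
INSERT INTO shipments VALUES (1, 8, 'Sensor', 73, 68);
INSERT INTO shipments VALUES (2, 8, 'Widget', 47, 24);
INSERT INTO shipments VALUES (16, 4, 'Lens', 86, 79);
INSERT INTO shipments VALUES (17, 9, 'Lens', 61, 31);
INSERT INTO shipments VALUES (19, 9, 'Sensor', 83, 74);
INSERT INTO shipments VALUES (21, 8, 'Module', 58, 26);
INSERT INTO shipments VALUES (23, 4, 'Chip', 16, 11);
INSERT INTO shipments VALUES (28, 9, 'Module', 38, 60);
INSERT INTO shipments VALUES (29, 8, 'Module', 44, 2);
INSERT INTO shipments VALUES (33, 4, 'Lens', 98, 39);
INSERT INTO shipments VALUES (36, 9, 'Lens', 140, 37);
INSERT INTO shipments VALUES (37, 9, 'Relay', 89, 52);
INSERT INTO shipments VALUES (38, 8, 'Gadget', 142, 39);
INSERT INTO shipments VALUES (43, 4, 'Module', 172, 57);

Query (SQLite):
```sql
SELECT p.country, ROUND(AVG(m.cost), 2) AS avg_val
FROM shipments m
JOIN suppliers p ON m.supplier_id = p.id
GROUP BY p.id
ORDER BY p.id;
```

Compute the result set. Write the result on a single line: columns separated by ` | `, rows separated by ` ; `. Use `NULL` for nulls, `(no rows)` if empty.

Egypt | 46.5 ; Mexico | 31.8 ; Mexico | 50.8

Join each shipments row to its suppliers via supplier_id.
Group joined rows by suppliers.id; compute ROUND(AVG(m.cost), 2) per group.
  4: ids {16, 23, 33, 43} → ROUND(AVG(m.cost), 2)=46.5
  8: ids {1, 2, 21, 29, 38} → ROUND(AVG(m.cost), 2)=31.8
  9: ids {17, 19, 28, 36, 37} → ROUND(AVG(m.cost), 2)=50.8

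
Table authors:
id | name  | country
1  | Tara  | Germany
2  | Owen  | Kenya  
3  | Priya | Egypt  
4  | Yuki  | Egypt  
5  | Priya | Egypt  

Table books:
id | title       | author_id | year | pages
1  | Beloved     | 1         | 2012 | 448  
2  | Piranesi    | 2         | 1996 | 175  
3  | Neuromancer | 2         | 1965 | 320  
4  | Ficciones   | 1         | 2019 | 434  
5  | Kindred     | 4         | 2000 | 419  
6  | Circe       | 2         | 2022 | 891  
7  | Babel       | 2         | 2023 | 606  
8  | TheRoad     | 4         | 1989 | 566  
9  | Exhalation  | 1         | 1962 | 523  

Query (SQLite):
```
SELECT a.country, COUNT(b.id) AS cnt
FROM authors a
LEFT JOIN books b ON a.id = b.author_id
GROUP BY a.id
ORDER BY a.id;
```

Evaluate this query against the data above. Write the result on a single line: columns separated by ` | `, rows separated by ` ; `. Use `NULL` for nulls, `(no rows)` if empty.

Germany | 3 ; Kenya | 4 ; Egypt | 0 ; Egypt | 2 ; Egypt | 0

LEFT JOIN keeps every authors row; unmatched ones get NULL for books columns.
Group by authors.id and compute COUNT(b.id). COUNT(col) of an all-NULL group is 0.
  1: ids {1, 4, 9} → COUNT(b.id)=3
  2: ids {2, 3, 6, 7} → COUNT(b.id)=4
  3: ids {—} → COUNT(b.id)=0
  4: ids {5, 8} → COUNT(b.id)=2
  5: ids {—} → COUNT(b.id)=0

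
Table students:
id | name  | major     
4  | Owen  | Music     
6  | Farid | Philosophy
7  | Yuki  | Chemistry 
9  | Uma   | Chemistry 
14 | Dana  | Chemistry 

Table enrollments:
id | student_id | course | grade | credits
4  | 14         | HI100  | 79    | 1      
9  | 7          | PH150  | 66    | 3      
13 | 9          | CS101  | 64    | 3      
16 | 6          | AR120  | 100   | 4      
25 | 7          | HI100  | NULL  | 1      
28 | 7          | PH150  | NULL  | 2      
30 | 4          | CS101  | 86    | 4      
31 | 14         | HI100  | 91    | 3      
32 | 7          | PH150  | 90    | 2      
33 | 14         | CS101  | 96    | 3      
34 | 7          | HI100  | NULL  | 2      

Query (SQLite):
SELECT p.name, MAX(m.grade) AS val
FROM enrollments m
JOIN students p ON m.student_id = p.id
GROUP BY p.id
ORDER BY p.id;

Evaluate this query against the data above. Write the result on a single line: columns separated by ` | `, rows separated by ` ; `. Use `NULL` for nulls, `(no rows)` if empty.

Join each enrollments row to its students via student_id.
Group joined rows by students.id; compute MAX(m.grade) per group.
  4: ids {30} → MAX(m.grade)=86
  6: ids {16} → MAX(m.grade)=100
  7: ids {9, 25, 28, 32, 34} → MAX(m.grade)=90
  9: ids {13} → MAX(m.grade)=64
  14: ids {4, 31, 33} → MAX(m.grade)=96

Owen | 86 ; Farid | 100 ; Yuki | 90 ; Uma | 64 ; Dana | 96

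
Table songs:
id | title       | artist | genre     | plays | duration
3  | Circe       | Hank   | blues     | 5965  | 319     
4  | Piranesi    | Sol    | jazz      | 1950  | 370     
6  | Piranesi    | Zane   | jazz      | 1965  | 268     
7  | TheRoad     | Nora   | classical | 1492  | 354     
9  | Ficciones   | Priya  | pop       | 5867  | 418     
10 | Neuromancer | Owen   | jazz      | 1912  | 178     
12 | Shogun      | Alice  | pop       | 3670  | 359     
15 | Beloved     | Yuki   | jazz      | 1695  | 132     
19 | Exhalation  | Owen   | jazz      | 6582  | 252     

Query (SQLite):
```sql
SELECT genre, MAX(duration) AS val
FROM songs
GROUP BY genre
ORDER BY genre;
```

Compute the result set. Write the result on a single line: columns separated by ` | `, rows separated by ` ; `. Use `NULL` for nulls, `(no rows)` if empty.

Partition songs by genre; compute MAX(duration) within each group.
  blues: ids {3} → MAX(duration)=319
  classical: ids {7} → MAX(duration)=354
  jazz: ids {4, 6, 10, 15, 19} → MAX(duration)=370
  pop: ids {9, 12} → MAX(duration)=418

blues | 319 ; classical | 354 ; jazz | 370 ; pop | 418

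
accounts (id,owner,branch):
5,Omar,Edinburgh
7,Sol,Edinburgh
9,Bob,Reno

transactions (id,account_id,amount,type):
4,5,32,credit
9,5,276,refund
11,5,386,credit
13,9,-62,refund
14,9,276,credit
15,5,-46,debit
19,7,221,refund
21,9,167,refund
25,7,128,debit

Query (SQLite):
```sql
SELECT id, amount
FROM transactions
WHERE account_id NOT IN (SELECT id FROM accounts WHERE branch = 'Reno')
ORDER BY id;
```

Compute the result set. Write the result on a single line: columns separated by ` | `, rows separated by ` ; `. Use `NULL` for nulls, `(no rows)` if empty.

4 | 32 ; 9 | 276 ; 11 | 386 ; 15 | -46 ; 19 | 221 ; 25 | 128

Inner query: accounts.id where branch = 'Reno'.
Outer: keep transactions rows whose account_id is not in that set.
Inner query → {9}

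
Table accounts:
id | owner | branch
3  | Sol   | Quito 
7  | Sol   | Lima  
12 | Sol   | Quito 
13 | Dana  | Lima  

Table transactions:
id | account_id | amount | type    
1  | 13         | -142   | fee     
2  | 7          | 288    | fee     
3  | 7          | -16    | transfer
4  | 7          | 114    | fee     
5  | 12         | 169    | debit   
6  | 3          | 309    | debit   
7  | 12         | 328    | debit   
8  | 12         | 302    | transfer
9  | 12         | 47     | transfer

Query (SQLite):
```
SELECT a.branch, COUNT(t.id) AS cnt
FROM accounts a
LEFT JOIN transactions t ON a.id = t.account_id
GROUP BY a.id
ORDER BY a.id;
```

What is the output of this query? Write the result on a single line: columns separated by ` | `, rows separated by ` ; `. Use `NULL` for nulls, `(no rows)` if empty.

Quito | 1 ; Lima | 3 ; Quito | 4 ; Lima | 1

LEFT JOIN keeps every accounts row; unmatched ones get NULL for transactions columns.
Group by accounts.id and compute COUNT(t.id). COUNT(col) of an all-NULL group is 0.
  3: ids {6} → COUNT(t.id)=1
  7: ids {2, 3, 4} → COUNT(t.id)=3
  12: ids {5, 7, 8, 9} → COUNT(t.id)=4
  13: ids {1} → COUNT(t.id)=1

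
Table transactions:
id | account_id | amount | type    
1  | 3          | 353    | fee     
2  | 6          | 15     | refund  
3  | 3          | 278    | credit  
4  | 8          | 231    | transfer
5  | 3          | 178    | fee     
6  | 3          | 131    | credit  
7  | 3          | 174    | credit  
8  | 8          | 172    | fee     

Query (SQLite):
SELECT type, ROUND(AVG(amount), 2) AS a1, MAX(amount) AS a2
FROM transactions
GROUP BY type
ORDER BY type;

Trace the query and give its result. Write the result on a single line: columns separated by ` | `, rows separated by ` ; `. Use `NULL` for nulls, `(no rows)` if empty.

Group transactions by type.
Per group compute: ROUND(AVG(amount), 2), MAX(amount).
  credit: ids {3, 6, 7} → ROUND(AVG(amount), 2)=194.33, MAX(amount)=278
  fee: ids {1, 5, 8} → ROUND(AVG(amount), 2)=234.33, MAX(amount)=353
  refund: ids {2} → ROUND(AVG(amount), 2)=15, MAX(amount)=15
  transfer: ids {4} → ROUND(AVG(amount), 2)=231, MAX(amount)=231

credit | 194.33 | 278 ; fee | 234.33 | 353 ; refund | 15 | 15 ; transfer | 231 | 231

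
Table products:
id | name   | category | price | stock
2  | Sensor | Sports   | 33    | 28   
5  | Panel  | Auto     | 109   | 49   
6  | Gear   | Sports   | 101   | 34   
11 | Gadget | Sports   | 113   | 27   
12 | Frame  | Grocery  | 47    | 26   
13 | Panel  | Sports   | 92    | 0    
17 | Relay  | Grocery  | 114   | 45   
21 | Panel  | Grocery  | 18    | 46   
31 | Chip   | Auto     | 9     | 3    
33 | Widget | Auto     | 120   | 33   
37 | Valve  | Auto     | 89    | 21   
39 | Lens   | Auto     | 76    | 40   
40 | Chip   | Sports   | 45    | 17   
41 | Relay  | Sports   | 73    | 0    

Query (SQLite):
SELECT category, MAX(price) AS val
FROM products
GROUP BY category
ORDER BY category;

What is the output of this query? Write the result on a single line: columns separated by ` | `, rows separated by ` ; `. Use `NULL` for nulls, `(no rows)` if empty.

Auto | 120 ; Grocery | 114 ; Sports | 113

Partition products by category; compute MAX(price) within each group.
  Auto: ids {5, 31, 33, 37, 39} → MAX(price)=120
  Grocery: ids {12, 17, 21} → MAX(price)=114
  Sports: ids {2, 6, 11, 13, 40, 41} → MAX(price)=113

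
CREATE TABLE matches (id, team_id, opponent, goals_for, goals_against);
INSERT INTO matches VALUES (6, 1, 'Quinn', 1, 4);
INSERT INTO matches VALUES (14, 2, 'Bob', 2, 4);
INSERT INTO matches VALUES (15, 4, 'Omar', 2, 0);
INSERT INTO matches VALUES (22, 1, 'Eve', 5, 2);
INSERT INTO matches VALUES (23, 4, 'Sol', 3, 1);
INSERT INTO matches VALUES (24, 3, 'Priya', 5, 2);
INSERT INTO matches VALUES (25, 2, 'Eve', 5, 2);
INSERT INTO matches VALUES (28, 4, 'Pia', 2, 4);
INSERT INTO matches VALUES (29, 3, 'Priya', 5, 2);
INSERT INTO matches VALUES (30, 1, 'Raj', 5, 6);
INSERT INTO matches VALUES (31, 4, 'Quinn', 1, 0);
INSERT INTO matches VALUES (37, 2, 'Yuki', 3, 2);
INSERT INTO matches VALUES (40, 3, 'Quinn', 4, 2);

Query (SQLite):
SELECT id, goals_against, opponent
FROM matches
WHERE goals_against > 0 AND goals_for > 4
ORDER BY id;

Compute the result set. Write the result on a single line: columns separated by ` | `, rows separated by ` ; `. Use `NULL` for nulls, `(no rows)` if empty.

22 | 2 | Eve ; 24 | 2 | Priya ; 25 | 2 | Eve ; 29 | 2 | Priya ; 30 | 6 | Raj

goals_against > 0: ids {6, 14, 22, 23, 24, 25, 28, 29, 30, 37, 40}
goals_for > 4: ids {22, 24, 25, 29, 30}
Combine with AND.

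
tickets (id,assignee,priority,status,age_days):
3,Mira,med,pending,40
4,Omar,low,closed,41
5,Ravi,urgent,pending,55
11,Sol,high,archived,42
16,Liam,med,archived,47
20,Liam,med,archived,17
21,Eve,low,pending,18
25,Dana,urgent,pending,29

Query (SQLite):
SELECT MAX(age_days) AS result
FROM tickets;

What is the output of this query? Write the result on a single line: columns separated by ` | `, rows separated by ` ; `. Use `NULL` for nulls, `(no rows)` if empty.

All age_days values: [40, 41, 55, 42, 47, 17, 18, 29].
MAX of non-NULL values = 55.

55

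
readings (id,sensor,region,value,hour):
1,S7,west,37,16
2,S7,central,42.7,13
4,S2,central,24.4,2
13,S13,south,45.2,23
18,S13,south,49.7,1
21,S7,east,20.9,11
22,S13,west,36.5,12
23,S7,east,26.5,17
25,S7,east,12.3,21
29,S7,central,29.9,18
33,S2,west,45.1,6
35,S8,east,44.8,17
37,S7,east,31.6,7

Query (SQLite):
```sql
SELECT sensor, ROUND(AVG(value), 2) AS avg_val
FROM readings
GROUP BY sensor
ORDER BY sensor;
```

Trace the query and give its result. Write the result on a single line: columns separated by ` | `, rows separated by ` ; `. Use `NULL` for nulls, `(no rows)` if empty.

S13 | 43.8 ; S2 | 34.75 ; S7 | 28.7 ; S8 | 44.8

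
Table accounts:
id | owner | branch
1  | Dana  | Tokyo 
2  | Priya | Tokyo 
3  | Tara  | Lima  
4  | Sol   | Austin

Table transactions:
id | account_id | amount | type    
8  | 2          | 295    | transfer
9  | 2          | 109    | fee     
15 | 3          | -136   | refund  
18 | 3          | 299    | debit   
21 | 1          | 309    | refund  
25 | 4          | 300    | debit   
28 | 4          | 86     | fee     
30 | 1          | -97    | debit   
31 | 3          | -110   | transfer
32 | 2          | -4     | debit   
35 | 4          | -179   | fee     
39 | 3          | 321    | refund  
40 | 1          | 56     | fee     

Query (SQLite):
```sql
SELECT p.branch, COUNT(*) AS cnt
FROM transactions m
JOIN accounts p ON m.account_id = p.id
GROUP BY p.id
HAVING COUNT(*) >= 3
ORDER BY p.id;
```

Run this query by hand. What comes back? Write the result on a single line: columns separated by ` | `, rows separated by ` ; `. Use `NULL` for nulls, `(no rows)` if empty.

Tokyo | 3 ; Tokyo | 3 ; Lima | 4 ; Austin | 3

Join each transactions row to its accounts via account_id.
Group joined rows by accounts.id; compute COUNT(*) per group.
HAVING: keep groups with count ≥ 3.
  1: ids {21, 30, 40} → COUNT(*)=3
  2: ids {8, 9, 32} → COUNT(*)=3
  3: ids {15, 18, 31, 39} → COUNT(*)=4
  4: ids {25, 28, 35} → COUNT(*)=3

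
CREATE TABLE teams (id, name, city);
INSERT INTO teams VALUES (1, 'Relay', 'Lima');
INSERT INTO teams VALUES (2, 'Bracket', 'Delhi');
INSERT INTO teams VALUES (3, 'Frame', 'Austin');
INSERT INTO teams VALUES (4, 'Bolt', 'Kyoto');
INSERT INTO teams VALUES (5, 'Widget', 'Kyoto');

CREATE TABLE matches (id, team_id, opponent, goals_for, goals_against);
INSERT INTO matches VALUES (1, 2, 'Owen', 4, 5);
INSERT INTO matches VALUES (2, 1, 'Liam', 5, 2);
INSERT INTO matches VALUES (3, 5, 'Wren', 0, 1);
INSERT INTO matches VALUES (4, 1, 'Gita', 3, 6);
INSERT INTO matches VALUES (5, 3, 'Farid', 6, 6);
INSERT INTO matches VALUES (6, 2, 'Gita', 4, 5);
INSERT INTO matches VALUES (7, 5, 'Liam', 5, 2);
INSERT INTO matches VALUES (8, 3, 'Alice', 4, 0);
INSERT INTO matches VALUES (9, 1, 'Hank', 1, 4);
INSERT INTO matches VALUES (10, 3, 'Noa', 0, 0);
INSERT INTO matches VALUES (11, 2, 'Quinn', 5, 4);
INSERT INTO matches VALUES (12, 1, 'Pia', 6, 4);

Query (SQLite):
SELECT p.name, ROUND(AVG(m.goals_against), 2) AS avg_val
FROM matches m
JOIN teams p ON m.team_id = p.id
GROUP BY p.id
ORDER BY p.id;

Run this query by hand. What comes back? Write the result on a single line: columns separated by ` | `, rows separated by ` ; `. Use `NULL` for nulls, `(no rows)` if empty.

Join each matches row to its teams via team_id.
Group joined rows by teams.id; compute ROUND(AVG(m.goals_against), 2) per group.
  1: ids {2, 4, 9, 12} → ROUND(AVG(m.goals_against), 2)=4
  2: ids {1, 6, 11} → ROUND(AVG(m.goals_against), 2)=4.67
  3: ids {5, 8, 10} → ROUND(AVG(m.goals_against), 2)=2
  5: ids {3, 7} → ROUND(AVG(m.goals_against), 2)=1.5

Relay | 4 ; Bracket | 4.67 ; Frame | 2 ; Widget | 1.5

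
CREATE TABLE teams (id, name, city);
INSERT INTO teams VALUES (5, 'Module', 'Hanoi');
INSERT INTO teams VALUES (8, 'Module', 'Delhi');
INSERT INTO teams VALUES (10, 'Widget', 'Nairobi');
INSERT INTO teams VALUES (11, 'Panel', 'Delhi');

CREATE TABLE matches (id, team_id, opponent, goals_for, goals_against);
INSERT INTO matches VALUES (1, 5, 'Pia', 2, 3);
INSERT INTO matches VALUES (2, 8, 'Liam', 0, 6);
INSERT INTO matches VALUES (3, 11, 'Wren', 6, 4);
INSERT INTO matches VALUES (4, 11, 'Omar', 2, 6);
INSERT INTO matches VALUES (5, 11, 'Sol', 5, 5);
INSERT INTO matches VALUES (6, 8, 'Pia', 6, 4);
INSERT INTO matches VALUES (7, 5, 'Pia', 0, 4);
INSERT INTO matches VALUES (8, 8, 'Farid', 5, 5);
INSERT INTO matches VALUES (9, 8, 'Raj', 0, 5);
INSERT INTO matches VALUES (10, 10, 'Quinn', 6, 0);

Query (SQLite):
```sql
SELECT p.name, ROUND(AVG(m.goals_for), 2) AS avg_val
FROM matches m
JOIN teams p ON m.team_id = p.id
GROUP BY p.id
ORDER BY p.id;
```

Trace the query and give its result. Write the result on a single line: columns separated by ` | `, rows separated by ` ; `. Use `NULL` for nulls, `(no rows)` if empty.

Join each matches row to its teams via team_id.
Group joined rows by teams.id; compute ROUND(AVG(m.goals_for), 2) per group.
  5: ids {1, 7} → ROUND(AVG(m.goals_for), 2)=1
  8: ids {2, 6, 8, 9} → ROUND(AVG(m.goals_for), 2)=2.75
  10: ids {10} → ROUND(AVG(m.goals_for), 2)=6
  11: ids {3, 4, 5} → ROUND(AVG(m.goals_for), 2)=4.33

Module | 1 ; Module | 2.75 ; Widget | 6 ; Panel | 4.33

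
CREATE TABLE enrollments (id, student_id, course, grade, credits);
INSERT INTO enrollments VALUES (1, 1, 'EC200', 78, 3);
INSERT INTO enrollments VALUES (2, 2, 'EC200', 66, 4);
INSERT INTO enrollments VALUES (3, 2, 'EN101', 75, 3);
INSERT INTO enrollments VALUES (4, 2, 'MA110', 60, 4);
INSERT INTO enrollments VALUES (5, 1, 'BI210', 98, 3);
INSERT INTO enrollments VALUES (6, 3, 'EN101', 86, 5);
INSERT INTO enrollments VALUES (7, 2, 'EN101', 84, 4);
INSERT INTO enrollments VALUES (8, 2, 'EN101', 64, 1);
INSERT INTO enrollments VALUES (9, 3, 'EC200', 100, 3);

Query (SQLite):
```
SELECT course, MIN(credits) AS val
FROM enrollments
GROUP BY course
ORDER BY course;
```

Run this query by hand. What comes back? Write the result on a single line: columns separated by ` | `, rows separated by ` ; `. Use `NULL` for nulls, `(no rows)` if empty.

Partition enrollments by course; compute MIN(credits) within each group.
  BI210: ids {5} → MIN(credits)=3
  EC200: ids {1, 2, 9} → MIN(credits)=3
  EN101: ids {3, 6, 7, 8} → MIN(credits)=1
  MA110: ids {4} → MIN(credits)=4

BI210 | 3 ; EC200 | 3 ; EN101 | 1 ; MA110 | 4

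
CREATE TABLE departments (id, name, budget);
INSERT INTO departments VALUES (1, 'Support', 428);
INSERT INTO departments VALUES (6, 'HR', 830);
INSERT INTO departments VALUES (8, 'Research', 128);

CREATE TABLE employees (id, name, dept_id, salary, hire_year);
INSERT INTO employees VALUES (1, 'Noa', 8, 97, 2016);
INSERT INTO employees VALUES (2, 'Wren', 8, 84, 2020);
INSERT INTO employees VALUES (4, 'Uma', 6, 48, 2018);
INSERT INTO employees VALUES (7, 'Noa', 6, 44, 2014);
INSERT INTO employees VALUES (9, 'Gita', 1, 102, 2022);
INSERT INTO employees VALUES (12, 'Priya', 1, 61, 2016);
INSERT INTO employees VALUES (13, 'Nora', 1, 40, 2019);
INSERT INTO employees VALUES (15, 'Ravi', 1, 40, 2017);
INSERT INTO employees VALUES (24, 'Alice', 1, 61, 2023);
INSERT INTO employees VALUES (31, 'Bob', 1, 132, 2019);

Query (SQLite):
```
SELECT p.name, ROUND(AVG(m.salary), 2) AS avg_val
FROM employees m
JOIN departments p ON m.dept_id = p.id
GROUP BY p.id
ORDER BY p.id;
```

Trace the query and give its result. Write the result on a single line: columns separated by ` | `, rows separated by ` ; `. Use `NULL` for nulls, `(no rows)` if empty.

Join each employees row to its departments via dept_id.
Group joined rows by departments.id; compute ROUND(AVG(m.salary), 2) per group.
  1: ids {9, 12, 13, 15, 24, 31} → ROUND(AVG(m.salary), 2)=72.67
  6: ids {4, 7} → ROUND(AVG(m.salary), 2)=46
  8: ids {1, 2} → ROUND(AVG(m.salary), 2)=90.5

Support | 72.67 ; HR | 46 ; Research | 90.5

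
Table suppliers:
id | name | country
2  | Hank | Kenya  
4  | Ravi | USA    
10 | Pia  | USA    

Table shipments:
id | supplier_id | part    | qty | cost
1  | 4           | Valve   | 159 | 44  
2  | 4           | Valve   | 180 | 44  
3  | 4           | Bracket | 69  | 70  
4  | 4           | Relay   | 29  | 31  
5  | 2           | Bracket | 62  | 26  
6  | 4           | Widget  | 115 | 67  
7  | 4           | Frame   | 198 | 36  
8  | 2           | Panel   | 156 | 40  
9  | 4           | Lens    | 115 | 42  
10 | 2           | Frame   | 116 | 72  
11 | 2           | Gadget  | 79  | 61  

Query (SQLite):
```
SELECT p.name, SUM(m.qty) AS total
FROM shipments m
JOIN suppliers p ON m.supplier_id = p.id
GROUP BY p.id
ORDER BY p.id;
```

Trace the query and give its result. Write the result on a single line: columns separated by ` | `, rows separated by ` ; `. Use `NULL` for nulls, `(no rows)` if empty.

Join each shipments row to its suppliers via supplier_id.
Group joined rows by suppliers.id; compute SUM(m.qty) per group.
  2: ids {5, 8, 10, 11} → SUM(m.qty)=413
  4: ids {1, 2, 3, 4, 6, 7, 9} → SUM(m.qty)=865

Hank | 413 ; Ravi | 865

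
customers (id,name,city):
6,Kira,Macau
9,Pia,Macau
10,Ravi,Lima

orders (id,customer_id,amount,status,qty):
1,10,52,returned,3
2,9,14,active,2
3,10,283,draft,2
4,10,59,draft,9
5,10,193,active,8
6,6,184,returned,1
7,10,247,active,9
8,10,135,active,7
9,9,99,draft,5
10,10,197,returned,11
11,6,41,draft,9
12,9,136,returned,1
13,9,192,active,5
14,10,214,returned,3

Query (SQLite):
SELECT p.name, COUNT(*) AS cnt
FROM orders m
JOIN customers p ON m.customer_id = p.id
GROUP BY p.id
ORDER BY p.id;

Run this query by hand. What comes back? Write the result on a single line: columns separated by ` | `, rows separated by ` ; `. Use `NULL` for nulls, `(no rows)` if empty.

Kira | 2 ; Pia | 4 ; Ravi | 8

Join each orders row to its customers via customer_id.
Group joined rows by customers.id; compute COUNT(*) per group.
  6: ids {6, 11} → COUNT(*)=2
  9: ids {2, 9, 12, 13} → COUNT(*)=4
  10: ids {1, 3, 4, 5, 7, 8, 10, 14} → COUNT(*)=8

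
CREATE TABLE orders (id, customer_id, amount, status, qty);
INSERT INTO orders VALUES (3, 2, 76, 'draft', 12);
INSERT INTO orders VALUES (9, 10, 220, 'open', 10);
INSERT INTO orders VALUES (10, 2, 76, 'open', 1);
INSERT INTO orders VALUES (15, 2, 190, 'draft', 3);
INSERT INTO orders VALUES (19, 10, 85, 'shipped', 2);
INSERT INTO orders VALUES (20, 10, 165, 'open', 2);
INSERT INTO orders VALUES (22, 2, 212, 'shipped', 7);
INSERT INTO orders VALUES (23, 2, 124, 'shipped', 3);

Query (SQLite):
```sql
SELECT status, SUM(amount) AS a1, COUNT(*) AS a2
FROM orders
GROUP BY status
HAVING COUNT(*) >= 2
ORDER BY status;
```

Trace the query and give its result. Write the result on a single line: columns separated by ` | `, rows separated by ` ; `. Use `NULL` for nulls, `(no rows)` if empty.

draft | 266 | 2 ; open | 461 | 3 ; shipped | 421 | 3

Group orders by status.
Per group compute: SUM(amount), COUNT(*).
HAVING: drop groups with fewer than 2 rows.
  draft: ids {3, 15} → SUM(amount)=266, COUNT(*)=2
  open: ids {9, 10, 20} → SUM(amount)=461, COUNT(*)=3
  shipped: ids {19, 22, 23} → SUM(amount)=421, COUNT(*)=3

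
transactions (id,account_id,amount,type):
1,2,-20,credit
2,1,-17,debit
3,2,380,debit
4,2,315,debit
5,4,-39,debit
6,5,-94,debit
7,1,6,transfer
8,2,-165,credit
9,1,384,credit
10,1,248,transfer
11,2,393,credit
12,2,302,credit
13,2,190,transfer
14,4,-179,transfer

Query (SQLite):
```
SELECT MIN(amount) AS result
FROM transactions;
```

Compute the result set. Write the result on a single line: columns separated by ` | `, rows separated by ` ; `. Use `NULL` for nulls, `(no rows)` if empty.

All amount values: [-20, -17, 380, 315, -39, -94, 6, -165, 384, 248, 393, 302, 190, -179].
MIN of non-NULL values = -179.

-179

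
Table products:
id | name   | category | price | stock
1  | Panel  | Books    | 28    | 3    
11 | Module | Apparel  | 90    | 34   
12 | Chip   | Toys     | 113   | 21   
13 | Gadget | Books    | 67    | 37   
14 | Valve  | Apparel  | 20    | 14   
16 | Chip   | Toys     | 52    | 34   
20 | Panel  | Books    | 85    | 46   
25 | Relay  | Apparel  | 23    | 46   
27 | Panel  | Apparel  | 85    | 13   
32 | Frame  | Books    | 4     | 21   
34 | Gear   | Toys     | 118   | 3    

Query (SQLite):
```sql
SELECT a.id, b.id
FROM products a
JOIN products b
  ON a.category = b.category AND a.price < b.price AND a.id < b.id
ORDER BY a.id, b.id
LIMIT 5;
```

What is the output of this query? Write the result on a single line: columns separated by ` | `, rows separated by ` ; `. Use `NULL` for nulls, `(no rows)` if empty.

Pairs (a,b) with same category, a.price < b.price, a.id < b.id.
category groups: Apparel:{11,14,25,27} Books:{1,13,20,32} Toys:{12,16,34}
Ordered by (a.id, b.id); first 5.

1 | 13 ; 1 | 20 ; 12 | 34 ; 13 | 20 ; 14 | 25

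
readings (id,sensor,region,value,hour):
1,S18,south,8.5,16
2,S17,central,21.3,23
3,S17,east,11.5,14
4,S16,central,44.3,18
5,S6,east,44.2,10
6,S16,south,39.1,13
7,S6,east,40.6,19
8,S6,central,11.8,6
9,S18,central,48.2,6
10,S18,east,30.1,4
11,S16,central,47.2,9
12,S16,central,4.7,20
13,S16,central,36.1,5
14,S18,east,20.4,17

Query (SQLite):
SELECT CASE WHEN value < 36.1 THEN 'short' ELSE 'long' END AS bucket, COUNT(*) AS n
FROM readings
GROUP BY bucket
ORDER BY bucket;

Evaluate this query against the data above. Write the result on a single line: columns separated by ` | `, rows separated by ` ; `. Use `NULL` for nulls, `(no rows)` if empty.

Bucket rows by value < 36.1 → 'short' else 'long'; count each bucket.

long | 7 ; short | 7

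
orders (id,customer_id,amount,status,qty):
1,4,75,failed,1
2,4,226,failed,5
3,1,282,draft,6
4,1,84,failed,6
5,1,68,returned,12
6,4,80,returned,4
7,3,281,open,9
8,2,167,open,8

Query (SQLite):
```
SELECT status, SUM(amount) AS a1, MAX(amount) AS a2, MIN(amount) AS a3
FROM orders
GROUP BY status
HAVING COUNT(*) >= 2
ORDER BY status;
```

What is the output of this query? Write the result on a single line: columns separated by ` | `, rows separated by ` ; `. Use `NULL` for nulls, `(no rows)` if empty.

failed | 385 | 226 | 75 ; open | 448 | 281 | 167 ; returned | 148 | 80 | 68

Group orders by status.
Per group compute: SUM(amount), MAX(amount), MIN(amount).
HAVING: drop groups with fewer than 2 rows.
  draft: ids {3} → SUM(amount)=282, MAX(amount)=282, MIN(amount)=282
  failed: ids {1, 2, 4} → SUM(amount)=385, MAX(amount)=226, MIN(amount)=75
  open: ids {7, 8} → SUM(amount)=448, MAX(amount)=281, MIN(amount)=167
  returned: ids {5, 6} → SUM(amount)=148, MAX(amount)=80, MIN(amount)=68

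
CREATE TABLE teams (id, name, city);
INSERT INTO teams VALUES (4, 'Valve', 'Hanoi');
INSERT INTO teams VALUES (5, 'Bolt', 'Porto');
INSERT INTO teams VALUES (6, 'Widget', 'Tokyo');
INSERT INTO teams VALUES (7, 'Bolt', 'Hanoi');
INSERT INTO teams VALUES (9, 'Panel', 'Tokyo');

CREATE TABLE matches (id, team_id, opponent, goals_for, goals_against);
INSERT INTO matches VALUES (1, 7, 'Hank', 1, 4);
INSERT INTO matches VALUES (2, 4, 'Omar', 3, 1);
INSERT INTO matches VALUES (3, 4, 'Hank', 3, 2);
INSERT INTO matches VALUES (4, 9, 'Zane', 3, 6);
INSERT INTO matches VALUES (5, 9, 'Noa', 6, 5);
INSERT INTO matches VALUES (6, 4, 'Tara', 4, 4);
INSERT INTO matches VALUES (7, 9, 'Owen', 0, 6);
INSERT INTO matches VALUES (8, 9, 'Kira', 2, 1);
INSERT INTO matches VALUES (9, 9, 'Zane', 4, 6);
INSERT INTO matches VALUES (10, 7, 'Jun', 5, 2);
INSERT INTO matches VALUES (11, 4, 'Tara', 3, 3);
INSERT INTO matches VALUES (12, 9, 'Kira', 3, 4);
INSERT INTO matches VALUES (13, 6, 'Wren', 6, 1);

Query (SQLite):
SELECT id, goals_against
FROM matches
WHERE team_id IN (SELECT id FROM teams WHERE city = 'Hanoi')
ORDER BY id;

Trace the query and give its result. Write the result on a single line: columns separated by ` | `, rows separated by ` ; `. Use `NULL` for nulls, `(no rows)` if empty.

Inner query: teams.id where city = 'Hanoi'.
Outer: keep matches rows whose team_id is in that set.
Inner query → {4, 7}

1 | 4 ; 2 | 1 ; 3 | 2 ; 6 | 4 ; 10 | 2 ; 11 | 3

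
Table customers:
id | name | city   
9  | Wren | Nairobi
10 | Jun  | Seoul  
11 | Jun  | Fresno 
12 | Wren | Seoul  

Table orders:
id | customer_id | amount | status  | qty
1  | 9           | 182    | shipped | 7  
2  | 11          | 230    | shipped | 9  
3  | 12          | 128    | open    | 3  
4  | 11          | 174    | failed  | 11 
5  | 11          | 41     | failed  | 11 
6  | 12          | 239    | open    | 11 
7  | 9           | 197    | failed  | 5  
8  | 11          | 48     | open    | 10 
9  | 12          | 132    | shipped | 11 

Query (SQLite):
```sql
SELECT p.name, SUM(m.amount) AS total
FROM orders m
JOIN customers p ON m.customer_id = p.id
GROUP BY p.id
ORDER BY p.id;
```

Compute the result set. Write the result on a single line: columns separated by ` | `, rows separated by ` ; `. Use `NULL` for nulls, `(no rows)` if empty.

Wren | 379 ; Jun | 493 ; Wren | 499

Join each orders row to its customers via customer_id.
Group joined rows by customers.id; compute SUM(m.amount) per group.
  9: ids {1, 7} → SUM(m.amount)=379
  11: ids {2, 4, 5, 8} → SUM(m.amount)=493
  12: ids {3, 6, 9} → SUM(m.amount)=499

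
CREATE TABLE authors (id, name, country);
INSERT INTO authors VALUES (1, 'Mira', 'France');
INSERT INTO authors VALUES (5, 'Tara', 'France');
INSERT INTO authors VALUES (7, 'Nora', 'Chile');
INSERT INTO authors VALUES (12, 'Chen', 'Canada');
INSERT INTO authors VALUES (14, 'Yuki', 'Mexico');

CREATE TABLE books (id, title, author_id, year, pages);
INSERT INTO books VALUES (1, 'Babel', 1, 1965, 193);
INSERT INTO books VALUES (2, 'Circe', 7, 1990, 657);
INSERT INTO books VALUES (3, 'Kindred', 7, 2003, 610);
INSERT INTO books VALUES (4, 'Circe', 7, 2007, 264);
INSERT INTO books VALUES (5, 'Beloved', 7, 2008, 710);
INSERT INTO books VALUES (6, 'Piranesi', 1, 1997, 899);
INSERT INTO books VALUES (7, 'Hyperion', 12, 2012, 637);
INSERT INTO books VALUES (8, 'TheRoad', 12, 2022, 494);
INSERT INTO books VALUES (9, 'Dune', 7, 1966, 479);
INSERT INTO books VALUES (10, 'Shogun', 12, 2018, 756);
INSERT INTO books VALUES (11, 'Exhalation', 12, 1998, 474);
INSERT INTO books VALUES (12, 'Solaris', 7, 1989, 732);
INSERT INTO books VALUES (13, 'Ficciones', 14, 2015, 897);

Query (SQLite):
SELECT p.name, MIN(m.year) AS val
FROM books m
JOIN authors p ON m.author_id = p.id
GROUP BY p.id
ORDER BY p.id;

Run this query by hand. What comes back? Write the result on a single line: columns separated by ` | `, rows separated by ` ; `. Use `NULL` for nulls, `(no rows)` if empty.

Mira | 1965 ; Nora | 1966 ; Chen | 1998 ; Yuki | 2015

Join each books row to its authors via author_id.
Group joined rows by authors.id; compute MIN(m.year) per group.
  1: ids {1, 6} → MIN(m.year)=1965
  7: ids {2, 3, 4, 5, 9, 12} → MIN(m.year)=1966
  12: ids {7, 8, 10, 11} → MIN(m.year)=1998
  14: ids {13} → MIN(m.year)=2015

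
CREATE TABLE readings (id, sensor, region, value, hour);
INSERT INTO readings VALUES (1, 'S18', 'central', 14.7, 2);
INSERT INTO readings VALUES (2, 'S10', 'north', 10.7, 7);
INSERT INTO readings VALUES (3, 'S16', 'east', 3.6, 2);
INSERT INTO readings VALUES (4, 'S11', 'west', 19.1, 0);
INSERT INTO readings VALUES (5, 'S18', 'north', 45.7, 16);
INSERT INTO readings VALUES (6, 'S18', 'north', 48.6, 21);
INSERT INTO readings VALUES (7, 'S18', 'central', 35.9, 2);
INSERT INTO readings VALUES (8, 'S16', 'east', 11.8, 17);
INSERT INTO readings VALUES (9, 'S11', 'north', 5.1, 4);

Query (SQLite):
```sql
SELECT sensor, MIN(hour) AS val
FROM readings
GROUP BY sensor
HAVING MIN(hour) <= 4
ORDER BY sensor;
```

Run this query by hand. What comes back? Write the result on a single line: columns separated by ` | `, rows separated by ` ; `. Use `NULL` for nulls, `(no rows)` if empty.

S11 | 0 ; S16 | 2 ; S18 | 2

Partition readings by sensor; compute MIN(hour) within each group.
HAVING: keep groups where MIN(hour) <= 4.
  S10: ids {2} → MIN(hour)=7
  S11: ids {4, 9} → MIN(hour)=0
  S16: ids {3, 8} → MIN(hour)=2
  S18: ids {1, 5, 6, 7} → MIN(hour)=2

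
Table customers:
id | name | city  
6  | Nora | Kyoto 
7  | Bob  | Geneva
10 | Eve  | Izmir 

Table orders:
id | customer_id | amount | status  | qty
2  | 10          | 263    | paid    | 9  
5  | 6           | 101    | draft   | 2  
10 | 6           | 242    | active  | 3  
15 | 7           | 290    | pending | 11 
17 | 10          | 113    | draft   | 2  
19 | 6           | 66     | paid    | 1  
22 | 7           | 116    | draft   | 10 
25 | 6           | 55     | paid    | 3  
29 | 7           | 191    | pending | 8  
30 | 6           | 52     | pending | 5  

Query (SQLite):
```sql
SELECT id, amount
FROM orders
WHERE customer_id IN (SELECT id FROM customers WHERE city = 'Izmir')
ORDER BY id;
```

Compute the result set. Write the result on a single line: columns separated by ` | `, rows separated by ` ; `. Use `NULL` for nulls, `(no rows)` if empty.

2 | 263 ; 17 | 113

Inner query: customers.id where city = 'Izmir'.
Outer: keep orders rows whose customer_id is in that set.
Inner query → {10}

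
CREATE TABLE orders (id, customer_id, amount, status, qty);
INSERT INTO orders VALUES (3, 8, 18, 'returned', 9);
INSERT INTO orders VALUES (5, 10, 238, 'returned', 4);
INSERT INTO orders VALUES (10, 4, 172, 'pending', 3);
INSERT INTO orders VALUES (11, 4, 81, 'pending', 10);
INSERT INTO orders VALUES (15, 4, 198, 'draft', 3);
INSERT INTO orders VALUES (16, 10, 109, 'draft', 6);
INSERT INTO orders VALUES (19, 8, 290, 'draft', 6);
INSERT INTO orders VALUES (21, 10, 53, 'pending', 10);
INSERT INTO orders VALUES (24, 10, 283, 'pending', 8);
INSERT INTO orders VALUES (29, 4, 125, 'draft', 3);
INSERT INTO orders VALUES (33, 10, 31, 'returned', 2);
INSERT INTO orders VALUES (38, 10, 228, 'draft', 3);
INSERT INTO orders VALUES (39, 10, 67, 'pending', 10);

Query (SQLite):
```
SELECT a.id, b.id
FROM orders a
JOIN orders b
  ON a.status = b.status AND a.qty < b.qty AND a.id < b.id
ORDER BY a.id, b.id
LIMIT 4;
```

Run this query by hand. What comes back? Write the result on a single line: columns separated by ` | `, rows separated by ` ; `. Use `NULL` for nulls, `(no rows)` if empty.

10 | 11 ; 10 | 21 ; 10 | 24 ; 10 | 39

Pairs (a,b) with same status, a.qty < b.qty, a.id < b.id.
status groups: draft:{15,16,19,29,38} pending:{10,11,21,24,39} returned:{3,5,33}
Ordered by (a.id, b.id); first 4.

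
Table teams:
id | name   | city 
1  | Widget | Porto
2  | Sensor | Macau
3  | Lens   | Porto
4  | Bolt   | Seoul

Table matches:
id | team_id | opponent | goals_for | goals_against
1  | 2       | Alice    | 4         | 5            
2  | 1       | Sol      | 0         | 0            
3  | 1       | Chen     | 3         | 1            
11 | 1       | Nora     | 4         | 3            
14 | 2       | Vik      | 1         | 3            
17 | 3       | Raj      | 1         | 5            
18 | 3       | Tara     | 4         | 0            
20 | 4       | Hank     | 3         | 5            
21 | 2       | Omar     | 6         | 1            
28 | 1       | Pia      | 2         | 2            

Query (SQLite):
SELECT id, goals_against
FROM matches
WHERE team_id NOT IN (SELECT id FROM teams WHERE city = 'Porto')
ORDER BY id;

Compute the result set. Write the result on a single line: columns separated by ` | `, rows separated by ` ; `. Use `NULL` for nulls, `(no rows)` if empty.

Inner query: teams.id where city = 'Porto'.
Outer: keep matches rows whose team_id is not in that set.
Inner query → {1, 3}

1 | 5 ; 14 | 3 ; 20 | 5 ; 21 | 1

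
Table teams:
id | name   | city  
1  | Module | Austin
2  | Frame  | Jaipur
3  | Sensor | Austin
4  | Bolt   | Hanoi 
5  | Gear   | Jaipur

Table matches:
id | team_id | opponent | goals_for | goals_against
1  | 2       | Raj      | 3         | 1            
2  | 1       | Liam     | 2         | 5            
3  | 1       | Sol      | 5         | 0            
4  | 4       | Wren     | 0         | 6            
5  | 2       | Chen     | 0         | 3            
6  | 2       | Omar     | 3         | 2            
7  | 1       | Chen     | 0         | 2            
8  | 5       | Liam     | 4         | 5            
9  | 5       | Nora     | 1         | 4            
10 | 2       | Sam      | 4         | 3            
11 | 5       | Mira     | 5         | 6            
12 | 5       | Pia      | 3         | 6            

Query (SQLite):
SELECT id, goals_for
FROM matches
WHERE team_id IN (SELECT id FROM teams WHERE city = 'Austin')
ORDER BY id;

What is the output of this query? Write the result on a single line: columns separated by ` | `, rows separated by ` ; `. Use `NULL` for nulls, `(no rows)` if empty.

2 | 2 ; 3 | 5 ; 7 | 0

Inner query: teams.id where city = 'Austin'.
Outer: keep matches rows whose team_id is in that set.
Inner query → {1, 3}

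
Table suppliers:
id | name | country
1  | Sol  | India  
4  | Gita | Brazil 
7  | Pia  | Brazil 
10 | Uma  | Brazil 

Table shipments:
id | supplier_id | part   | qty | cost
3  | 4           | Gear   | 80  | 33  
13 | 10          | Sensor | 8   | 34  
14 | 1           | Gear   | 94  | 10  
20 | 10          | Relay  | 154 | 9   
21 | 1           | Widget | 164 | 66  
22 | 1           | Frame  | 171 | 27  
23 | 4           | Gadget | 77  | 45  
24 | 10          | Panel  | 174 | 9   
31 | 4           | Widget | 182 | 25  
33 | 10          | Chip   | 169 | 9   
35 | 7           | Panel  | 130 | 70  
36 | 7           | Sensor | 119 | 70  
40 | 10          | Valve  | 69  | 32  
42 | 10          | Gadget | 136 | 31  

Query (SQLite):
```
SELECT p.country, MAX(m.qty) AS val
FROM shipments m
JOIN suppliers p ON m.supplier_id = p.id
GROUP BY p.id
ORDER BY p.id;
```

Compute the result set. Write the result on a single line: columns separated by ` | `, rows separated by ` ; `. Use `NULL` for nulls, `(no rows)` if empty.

Join each shipments row to its suppliers via supplier_id.
Group joined rows by suppliers.id; compute MAX(m.qty) per group.
  1: ids {14, 21, 22} → MAX(m.qty)=171
  4: ids {3, 23, 31} → MAX(m.qty)=182
  7: ids {35, 36} → MAX(m.qty)=130
  10: ids {13, 20, 24, 33, 40, 42} → MAX(m.qty)=174

India | 171 ; Brazil | 182 ; Brazil | 130 ; Brazil | 174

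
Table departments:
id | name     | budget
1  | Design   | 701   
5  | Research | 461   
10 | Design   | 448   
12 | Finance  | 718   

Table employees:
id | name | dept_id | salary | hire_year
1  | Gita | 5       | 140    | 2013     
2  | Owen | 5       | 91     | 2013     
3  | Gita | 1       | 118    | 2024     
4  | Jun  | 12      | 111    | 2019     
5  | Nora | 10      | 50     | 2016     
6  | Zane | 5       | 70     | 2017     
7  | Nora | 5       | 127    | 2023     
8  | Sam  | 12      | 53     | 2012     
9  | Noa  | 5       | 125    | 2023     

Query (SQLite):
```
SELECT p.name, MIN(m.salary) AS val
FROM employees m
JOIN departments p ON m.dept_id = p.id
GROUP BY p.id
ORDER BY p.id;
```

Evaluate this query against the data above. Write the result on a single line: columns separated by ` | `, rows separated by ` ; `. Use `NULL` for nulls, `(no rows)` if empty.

Design | 118 ; Research | 70 ; Design | 50 ; Finance | 53

Join each employees row to its departments via dept_id.
Group joined rows by departments.id; compute MIN(m.salary) per group.
  1: ids {3} → MIN(m.salary)=118
  5: ids {1, 2, 6, 7, 9} → MIN(m.salary)=70
  10: ids {5} → MIN(m.salary)=50
  12: ids {4, 8} → MIN(m.salary)=53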